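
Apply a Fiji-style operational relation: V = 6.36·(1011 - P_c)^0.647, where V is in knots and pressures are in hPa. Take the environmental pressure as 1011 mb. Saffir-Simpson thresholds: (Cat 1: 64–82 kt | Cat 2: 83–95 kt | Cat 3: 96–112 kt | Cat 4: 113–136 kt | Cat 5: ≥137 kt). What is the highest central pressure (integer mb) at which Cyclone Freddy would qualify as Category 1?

Category 1 begins at V = 64 kt.
Required ΔP = (64/6.36)^(1/0.647) = 10.063^1.546 ≈ 35.47 mb.
P_c ≤ 1011 − 35.47 = 975.53, so the highest integer P_c is 975 mb.

975 mb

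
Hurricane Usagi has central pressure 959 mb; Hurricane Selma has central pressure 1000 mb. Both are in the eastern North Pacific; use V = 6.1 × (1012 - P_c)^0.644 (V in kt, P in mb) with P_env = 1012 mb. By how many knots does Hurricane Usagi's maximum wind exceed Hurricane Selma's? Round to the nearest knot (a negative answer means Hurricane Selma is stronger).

48 kt

Hurricane Usagi: ΔP = 53; V ≈ 6.1 × 53^0.644 ≈ 78.66 kt.
Hurricane Selma: ΔP = 12; V ≈ 6.1 × 12^0.644 ≈ 30.22 kt.
Difference ≈ 78.66 − 30.22 = 48.44 → 48 kt.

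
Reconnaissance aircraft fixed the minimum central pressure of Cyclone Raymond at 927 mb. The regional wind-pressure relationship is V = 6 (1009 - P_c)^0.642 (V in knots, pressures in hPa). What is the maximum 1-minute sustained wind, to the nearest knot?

ΔP = 1009 − 927 = 82 mb.
82^0.642 ≈ 16.930.
V ≈ 6 × 16.930 ≈ 101.6 kt.

102 kt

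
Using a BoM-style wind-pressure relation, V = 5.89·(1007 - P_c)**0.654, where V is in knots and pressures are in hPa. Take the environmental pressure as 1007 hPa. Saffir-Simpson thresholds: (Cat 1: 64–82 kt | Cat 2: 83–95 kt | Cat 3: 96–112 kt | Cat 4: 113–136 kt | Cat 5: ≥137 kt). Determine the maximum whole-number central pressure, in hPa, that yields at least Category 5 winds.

884 hPa

Category 5 begins at V = 137 kt.
Required ΔP = (137/5.89)^(1/0.654) = 23.260^1.529 ≈ 122.92 hPa.
P_c ≤ 1007 − 122.92 = 884.08, so the highest integer P_c is 884 hPa.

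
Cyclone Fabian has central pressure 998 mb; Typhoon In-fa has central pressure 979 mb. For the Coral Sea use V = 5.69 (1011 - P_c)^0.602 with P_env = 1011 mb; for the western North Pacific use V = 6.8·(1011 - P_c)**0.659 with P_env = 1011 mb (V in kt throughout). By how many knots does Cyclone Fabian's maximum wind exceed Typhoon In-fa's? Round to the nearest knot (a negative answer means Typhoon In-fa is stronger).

-40 kt

Cyclone Fabian: ΔP = 13; V ≈ 5.69 × 13^0.602 ≈ 26.65 kt.
Typhoon In-fa: ΔP = 32; V ≈ 6.8 × 32^0.659 ≈ 66.74 kt.
Difference ≈ 26.65 − 66.74 = -40.09 → -40 kt.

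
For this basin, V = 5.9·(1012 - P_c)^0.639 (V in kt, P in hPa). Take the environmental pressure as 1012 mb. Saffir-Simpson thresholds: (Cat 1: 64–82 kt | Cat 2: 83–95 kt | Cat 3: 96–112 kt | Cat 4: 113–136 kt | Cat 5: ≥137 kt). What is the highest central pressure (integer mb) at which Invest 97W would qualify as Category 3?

933 mb

Category 3 begins at V = 96 kt.
Required ΔP = (96/5.9)^(1/0.639) = 16.271^1.565 ≈ 78.67 mb.
P_c ≤ 1012 − 78.67 = 933.33, so the highest integer P_c is 933 mb.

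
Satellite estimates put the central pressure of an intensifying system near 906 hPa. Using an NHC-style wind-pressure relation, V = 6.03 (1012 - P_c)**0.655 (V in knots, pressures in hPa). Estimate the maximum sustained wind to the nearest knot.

ΔP = 1012 − 906 = 106 hPa.
106^0.655 ≈ 21.212.
V ≈ 6.03 × 21.212 ≈ 127.9 kt.

128 kt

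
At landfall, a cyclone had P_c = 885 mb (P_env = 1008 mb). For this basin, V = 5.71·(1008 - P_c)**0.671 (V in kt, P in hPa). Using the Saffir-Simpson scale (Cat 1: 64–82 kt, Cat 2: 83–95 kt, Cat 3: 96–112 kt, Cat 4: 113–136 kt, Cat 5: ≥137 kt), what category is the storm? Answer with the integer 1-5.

5

ΔP = 1008 − 885 = 123 mb.
V ≈ 5.71 × 123^0.671 = 5.71 × 25.25 ≈ 144 kt.
144 kt falls in the Category 5 band.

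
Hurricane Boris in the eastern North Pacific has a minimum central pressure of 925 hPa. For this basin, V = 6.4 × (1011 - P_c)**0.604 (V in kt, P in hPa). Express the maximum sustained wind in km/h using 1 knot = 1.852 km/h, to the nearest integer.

175 km/h

ΔP = 1011 − 925 = 86 hPa.
V ≈ 6.4 × 86^0.604 = 6.4 × 14.738 ≈ 94.323 kt.
94.323 × 1.852 ≈ 174.69 km/h → 175 km/h.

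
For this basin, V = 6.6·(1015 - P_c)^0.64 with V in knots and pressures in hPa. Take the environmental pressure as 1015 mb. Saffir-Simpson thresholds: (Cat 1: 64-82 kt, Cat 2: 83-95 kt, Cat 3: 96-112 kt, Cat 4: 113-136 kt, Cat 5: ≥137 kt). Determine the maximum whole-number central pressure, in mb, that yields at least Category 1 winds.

Category 1 begins at V = 64 kt.
Required ΔP = (64/6.6)^(1/0.64) = 9.697^1.562 ≈ 34.80 mb.
P_c ≤ 1015 − 34.80 = 980.20, so the highest integer P_c is 980 mb.

980 mb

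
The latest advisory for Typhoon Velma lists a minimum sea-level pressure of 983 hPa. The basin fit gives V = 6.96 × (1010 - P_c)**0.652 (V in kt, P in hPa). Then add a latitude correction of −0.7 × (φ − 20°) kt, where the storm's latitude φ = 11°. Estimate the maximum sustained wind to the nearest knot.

66 kt

ΔP = 1010 − 983 = 27 hPa.
27^0.652 ≈ 8.575.
V ≈ 6.96 × 8.575 ≈ 59.7 kt.
Latitude correction: −0.7 × (11 − 20) = 6.3 kt.
Corrected V ≈ 66 kt → 66 kt.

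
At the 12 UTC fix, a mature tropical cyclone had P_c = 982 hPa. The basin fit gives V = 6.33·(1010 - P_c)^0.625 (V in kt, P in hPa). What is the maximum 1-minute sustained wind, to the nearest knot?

ΔP = 1010 − 982 = 28 hPa.
28^0.625 ≈ 8.026.
V ≈ 6.33 × 8.026 ≈ 50.8 kt.

51 kt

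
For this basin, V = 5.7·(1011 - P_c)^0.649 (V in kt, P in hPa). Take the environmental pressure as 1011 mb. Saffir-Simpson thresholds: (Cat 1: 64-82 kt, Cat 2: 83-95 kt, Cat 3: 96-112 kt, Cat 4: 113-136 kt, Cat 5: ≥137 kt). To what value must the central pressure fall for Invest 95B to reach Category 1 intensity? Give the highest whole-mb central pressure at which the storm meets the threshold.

Category 1 begins at V = 64 kt.
Required ΔP = (64/5.7)^(1/0.649) = 11.228^1.541 ≈ 41.53 mb.
P_c ≤ 1011 − 41.53 = 969.47, so the highest integer P_c is 969 mb.

969 mb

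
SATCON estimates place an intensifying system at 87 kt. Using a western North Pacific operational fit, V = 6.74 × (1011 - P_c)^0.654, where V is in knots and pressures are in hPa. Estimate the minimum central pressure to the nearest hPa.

961 hPa

ΔP = (V / 6.74)^(1/0.654) = (87/6.74)^1.529.
87/6.74 = 12.908; 12.908^1.529 ≈ 49.95 hPa.
P_c = 1011 − 49.95 = 961.05 ≈ 961 hPa.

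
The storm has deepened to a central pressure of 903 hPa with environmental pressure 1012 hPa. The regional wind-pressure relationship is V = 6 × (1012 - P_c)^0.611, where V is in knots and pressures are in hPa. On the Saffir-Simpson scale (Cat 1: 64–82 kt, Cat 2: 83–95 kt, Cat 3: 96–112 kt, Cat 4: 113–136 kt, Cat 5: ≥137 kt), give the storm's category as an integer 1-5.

ΔP = 1012 − 903 = 109 hPa.
V ≈ 6 × 109^0.611 = 6 × 17.57 ≈ 105 kt.
105 kt falls in the Category 3 band.

3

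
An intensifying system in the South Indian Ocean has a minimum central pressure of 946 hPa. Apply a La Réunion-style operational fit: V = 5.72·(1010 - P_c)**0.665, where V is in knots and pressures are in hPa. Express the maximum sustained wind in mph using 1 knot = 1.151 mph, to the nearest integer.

105 mph

ΔP = 1010 − 946 = 64 hPa.
V ≈ 5.72 × 64^0.665 = 5.72 × 15.889 ≈ 90.888 kt.
90.888 × 1.151 ≈ 104.61 mph → 105 mph.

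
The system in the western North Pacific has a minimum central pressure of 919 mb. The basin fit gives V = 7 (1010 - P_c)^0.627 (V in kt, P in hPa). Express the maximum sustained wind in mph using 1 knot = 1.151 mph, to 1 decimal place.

ΔP = 1010 − 919 = 91 mb.
V ≈ 7 × 91^0.627 = 7 × 16.917 ≈ 118.418 kt.
118.418 × 1.151 ≈ 136.30 mph → 136.3 mph.

136.3 mph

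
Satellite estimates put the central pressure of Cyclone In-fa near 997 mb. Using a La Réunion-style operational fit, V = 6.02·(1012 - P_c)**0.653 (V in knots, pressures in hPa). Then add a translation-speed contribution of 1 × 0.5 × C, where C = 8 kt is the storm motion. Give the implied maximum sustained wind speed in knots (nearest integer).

ΔP = 1012 − 997 = 15 mb.
15^0.653 ≈ 5.861.
V ≈ 6.02 × 5.861 ≈ 35.3 kt.
Translation term: 1 × 0.5 × 8 = 4 kt.
Corrected V ≈ 39.3 kt → 39 kt.

39 kt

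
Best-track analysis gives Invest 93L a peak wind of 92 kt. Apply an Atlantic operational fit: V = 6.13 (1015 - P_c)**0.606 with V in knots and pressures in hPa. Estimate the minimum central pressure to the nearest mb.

ΔP = (V / 6.13)^(1/0.606) = (92/6.13)^1.650.
92/6.13 = 15.008; 15.008^1.650 ≈ 87.32 mb.
P_c = 1015 − 87.32 = 927.68 ≈ 928 mb.

928 mb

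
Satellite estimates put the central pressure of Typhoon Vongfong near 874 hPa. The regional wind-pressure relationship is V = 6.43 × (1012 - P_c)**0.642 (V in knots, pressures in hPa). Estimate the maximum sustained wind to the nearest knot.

152 kt

ΔP = 1012 − 874 = 138 hPa.
138^0.642 ≈ 23.648.
V ≈ 6.43 × 23.648 ≈ 152.1 kt.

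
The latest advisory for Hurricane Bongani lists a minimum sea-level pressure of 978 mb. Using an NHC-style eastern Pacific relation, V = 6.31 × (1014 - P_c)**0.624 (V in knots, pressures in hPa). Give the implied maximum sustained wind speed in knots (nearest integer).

ΔP = 1014 − 978 = 36 mb.
36^0.624 ≈ 9.357.
V ≈ 6.31 × 9.357 ≈ 59.0 kt.

59 kt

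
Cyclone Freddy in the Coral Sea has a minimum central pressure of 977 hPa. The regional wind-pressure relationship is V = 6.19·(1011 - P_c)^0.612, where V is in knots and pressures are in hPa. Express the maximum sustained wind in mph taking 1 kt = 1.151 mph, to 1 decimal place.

ΔP = 1011 − 977 = 34 hPa.
V ≈ 6.19 × 34^0.612 = 6.19 × 8.655 ≈ 53.574 kt.
53.574 × 1.151 ≈ 61.66 mph → 61.7 mph.

61.7 mph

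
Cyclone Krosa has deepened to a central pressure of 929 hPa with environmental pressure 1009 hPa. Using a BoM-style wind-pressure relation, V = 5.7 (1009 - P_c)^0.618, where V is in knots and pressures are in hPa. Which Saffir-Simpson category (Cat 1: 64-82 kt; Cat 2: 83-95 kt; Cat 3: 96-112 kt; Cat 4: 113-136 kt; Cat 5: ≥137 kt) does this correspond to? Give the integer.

ΔP = 1009 − 929 = 80 hPa.
V ≈ 5.7 × 80^0.618 = 5.7 × 15.00 ≈ 86 kt.
86 kt falls in the Category 2 band.

2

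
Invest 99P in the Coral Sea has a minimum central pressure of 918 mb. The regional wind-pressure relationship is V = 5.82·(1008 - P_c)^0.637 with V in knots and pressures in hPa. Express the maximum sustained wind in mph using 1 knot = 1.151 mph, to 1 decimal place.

117.7 mph

ΔP = 1008 − 918 = 90 mb.
V ≈ 5.82 × 90^0.637 = 5.82 × 17.573 ≈ 102.276 kt.
102.276 × 1.151 ≈ 117.72 mph → 117.7 mph.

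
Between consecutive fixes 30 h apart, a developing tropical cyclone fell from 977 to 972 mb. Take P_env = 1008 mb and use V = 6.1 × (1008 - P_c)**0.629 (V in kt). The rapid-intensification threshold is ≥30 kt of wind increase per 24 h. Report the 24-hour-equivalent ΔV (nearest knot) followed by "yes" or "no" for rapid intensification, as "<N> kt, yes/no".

4 kt, no

V₁: ΔP = 31, V ≈ 6.1 × 31^0.629 ≈ 52.89 kt.
V₂: ΔP = 36, V ≈ 6.1 × 36^0.629 ≈ 58.11 kt.
ΔV over 30 h = 5.22 kt → 24 h equivalent = 5.22 × 24/30 ≈ 4.18 kt.
4 kt < 30 kt ⇒ not rapid intensification.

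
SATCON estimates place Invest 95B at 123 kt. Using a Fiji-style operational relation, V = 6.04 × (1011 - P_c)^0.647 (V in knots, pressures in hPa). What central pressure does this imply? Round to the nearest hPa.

ΔP = (V / 6.04)^(1/0.647) = (123/6.04)^1.546.
123/6.04 = 20.364; 20.364^1.546 ≈ 105.43 hPa.
P_c = 1011 − 105.43 = 905.57 ≈ 906 hPa.

906 hPa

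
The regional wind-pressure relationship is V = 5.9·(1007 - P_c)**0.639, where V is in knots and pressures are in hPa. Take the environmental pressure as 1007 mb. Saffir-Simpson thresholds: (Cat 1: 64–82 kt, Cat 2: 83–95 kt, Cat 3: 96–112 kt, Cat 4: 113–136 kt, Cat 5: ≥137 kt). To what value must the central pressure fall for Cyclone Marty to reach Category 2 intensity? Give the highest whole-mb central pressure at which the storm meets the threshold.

Category 2 begins at V = 83 kt.
Required ΔP = (83/5.9)^(1/0.639) = 14.068^1.565 ≈ 62.65 mb.
P_c ≤ 1007 − 62.65 = 944.35, so the highest integer P_c is 944 mb.

944 mb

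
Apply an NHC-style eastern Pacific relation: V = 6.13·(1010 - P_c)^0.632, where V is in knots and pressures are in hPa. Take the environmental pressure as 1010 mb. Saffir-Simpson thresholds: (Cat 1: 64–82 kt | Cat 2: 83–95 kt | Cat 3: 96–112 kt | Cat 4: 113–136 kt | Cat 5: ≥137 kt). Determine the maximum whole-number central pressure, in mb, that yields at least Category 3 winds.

932 mb

Category 3 begins at V = 96 kt.
Required ΔP = (96/6.13)^(1/0.632) = 15.661^1.582 ≈ 77.72 mb.
P_c ≤ 1010 − 77.72 = 932.28, so the highest integer P_c is 932 mb.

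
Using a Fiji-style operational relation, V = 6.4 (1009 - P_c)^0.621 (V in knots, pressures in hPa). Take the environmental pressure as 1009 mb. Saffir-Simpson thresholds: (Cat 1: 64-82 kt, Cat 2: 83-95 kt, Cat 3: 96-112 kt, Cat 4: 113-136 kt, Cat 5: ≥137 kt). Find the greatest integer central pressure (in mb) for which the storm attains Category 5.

Category 5 begins at V = 137 kt.
Required ΔP = (137/6.4)^(1/0.621) = 21.406^1.610 ≈ 138.86 mb.
P_c ≤ 1009 − 138.86 = 870.14, so the highest integer P_c is 870 mb.

870 mb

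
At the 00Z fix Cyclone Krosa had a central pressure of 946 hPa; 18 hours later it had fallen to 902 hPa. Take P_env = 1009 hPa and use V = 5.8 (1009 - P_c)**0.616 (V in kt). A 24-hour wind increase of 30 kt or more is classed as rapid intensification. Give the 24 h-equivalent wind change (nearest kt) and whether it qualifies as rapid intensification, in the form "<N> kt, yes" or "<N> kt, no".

38 kt, yes

V₁: ΔP = 63, V ≈ 5.8 × 63^0.616 ≈ 74.44 kt.
V₂: ΔP = 107, V ≈ 5.8 × 107^0.616 ≈ 103.16 kt.
ΔV over 18 h = 28.72 kt → 24 h equivalent = 28.72 × 24/18 ≈ 38.29 kt.
38 kt ≥ 30 kt ⇒ rapid intensification.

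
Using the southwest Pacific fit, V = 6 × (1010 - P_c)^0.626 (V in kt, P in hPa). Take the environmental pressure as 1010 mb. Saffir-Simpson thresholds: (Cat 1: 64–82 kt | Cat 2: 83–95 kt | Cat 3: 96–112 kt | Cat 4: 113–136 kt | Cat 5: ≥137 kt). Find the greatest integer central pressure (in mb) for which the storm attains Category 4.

901 mb

Category 4 begins at V = 113 kt.
Required ΔP = (113/6)^(1/0.626) = 18.833^1.597 ≈ 108.80 mb.
P_c ≤ 1010 − 108.80 = 901.20, so the highest integer P_c is 901 mb.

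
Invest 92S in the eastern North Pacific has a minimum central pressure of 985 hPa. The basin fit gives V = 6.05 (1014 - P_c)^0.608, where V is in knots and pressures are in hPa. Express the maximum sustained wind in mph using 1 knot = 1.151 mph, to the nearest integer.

ΔP = 1014 − 985 = 29 hPa.
V ≈ 6.05 × 29^0.608 = 6.05 × 7.747 ≈ 46.870 kt.
46.870 × 1.151 ≈ 53.95 mph → 54 mph.

54 mph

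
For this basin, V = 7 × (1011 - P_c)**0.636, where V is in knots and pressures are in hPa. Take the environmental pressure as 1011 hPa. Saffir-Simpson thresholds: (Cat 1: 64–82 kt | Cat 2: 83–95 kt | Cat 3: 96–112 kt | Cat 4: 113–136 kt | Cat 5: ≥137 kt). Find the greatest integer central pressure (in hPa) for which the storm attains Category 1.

978 hPa

Category 1 begins at V = 64 kt.
Required ΔP = (64/7)^(1/0.636) = 9.143^1.572 ≈ 32.44 hPa.
P_c ≤ 1011 − 32.44 = 978.56, so the highest integer P_c is 978 hPa.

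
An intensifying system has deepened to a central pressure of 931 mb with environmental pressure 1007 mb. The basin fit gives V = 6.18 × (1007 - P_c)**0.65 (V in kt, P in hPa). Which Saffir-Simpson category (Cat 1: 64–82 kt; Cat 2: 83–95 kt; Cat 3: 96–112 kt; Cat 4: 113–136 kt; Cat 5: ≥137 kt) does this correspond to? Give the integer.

3

ΔP = 1007 − 931 = 76 mb.
V ≈ 6.18 × 76^0.65 = 6.18 × 16.69 ≈ 103 kt.
103 kt falls in the Category 3 band.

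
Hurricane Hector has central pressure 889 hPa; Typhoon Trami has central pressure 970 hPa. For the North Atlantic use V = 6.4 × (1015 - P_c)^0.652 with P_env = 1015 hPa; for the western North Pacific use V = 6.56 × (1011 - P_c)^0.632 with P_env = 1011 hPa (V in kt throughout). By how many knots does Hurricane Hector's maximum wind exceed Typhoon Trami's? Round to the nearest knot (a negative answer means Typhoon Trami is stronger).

81 kt

Hurricane Hector: ΔP = 126; V ≈ 6.4 × 126^0.652 ≈ 149.84 kt.
Typhoon Trami: ΔP = 41; V ≈ 6.56 × 41^0.632 ≈ 68.58 kt.
Difference ≈ 149.84 − 68.58 = 81.26 → 81 kt.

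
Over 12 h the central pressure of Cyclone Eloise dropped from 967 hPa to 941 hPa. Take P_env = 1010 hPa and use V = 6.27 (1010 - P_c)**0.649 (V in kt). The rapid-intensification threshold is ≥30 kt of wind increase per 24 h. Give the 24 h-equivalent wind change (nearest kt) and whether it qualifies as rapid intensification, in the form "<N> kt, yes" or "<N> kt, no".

52 kt, yes

V₁: ΔP = 43, V ≈ 6.27 × 43^0.649 ≈ 72.01 kt.
V₂: ΔP = 69, V ≈ 6.27 × 69^0.649 ≈ 97.88 kt.
ΔV over 12 h = 25.87 kt → 24 h equivalent = 25.87 × 24/12 ≈ 51.74 kt.
52 kt ≥ 30 kt ⇒ rapid intensification.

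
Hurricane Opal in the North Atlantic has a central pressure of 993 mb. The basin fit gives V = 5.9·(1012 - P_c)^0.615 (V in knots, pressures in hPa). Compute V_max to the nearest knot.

36 kt

ΔP = 1012 − 993 = 19 mb.
19^0.615 ≈ 6.116.
V ≈ 5.9 × 6.116 ≈ 36.1 kt.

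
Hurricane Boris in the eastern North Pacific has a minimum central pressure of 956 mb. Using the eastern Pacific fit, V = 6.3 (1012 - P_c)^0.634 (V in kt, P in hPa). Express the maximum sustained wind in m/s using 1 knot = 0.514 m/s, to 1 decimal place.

41.6 m/s

ΔP = 1012 − 956 = 56 mb.
V ≈ 6.3 × 56^0.634 = 6.3 × 12.834 ≈ 80.852 kt.
80.852 × 0.514 ≈ 41.56 m/s → 41.6 m/s.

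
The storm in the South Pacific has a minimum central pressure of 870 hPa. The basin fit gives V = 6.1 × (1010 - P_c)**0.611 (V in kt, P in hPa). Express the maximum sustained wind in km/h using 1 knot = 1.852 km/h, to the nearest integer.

ΔP = 1010 − 870 = 140 hPa.
V ≈ 6.1 × 140^0.611 = 6.1 × 20.478 ≈ 124.915 kt.
124.915 × 1.852 ≈ 231.34 km/h → 231 km/h.

231 km/h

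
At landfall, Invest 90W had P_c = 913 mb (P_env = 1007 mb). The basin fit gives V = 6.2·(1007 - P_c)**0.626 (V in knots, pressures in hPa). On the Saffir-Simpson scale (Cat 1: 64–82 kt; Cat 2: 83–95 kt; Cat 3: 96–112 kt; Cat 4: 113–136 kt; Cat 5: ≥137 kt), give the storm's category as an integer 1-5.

3

ΔP = 1007 − 913 = 94 mb.
V ≈ 6.2 × 94^0.626 = 6.2 × 17.19 ≈ 107 kt.
107 kt falls in the Category 3 band.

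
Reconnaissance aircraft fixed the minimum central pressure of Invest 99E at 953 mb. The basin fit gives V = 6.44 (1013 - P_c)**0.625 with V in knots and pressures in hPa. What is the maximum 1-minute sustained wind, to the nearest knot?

ΔP = 1013 − 953 = 60 mb.
60^0.625 ≈ 12.922.
V ≈ 6.44 × 12.922 ≈ 83.2 kt.

83 kt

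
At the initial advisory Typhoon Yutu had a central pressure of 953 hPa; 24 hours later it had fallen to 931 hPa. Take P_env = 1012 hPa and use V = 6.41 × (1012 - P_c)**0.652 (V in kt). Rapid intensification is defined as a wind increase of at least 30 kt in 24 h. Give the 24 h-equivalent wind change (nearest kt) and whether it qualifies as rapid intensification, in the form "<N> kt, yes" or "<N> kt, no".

21 kt, no

V₁: ΔP = 59, V ≈ 6.41 × 59^0.652 ≈ 91.51 kt.
V₂: ΔP = 81, V ≈ 6.41 × 81^0.652 ≈ 112.51 kt.
ΔV over 24 h = 21.00 kt → 24 h equivalent = 21.00 × 24/24 ≈ 21.00 kt.
21 kt < 30 kt ⇒ not rapid intensification.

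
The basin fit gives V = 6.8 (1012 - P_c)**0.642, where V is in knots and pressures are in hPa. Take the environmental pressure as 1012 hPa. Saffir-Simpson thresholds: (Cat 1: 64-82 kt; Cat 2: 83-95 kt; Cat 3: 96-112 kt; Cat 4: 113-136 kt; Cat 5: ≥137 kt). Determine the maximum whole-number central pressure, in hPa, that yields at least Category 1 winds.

979 hPa

Category 1 begins at V = 64 kt.
Required ΔP = (64/6.8)^(1/0.642) = 9.412^1.558 ≈ 32.86 hPa.
P_c ≤ 1012 − 32.86 = 979.14, so the highest integer P_c is 979 hPa.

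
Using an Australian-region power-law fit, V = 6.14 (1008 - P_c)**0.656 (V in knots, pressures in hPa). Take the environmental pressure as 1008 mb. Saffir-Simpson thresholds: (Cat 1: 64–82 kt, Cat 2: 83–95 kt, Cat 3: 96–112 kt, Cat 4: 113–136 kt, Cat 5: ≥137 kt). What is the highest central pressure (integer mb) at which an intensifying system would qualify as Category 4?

Category 4 begins at V = 113 kt.
Required ΔP = (113/6.14)^(1/0.656) = 18.404^1.524 ≈ 84.77 mb.
P_c ≤ 1008 − 84.77 = 923.23, so the highest integer P_c is 923 mb.

923 mb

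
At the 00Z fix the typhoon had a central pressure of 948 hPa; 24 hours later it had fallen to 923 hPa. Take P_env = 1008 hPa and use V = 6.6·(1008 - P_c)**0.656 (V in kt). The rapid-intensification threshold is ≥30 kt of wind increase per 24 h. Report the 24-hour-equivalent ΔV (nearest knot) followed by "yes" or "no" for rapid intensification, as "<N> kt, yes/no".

25 kt, no

V₁: ΔP = 60, V ≈ 6.6 × 60^0.656 ≈ 96.83 kt.
V₂: ΔP = 85, V ≈ 6.6 × 85^0.656 ≈ 121.69 kt.
ΔV over 24 h = 24.86 kt → 24 h equivalent = 24.86 × 24/24 ≈ 24.86 kt.
25 kt < 30 kt ⇒ not rapid intensification.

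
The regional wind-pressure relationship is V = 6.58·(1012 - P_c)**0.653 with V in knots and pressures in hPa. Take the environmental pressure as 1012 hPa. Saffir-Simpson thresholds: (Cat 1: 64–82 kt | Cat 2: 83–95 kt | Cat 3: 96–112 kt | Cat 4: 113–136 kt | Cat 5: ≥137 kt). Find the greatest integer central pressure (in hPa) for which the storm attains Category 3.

Category 3 begins at V = 96 kt.
Required ΔP = (96/6.58)^(1/0.653) = 14.590^1.531 ≈ 60.62 hPa.
P_c ≤ 1012 − 60.62 = 951.38, so the highest integer P_c is 951 hPa.

951 hPa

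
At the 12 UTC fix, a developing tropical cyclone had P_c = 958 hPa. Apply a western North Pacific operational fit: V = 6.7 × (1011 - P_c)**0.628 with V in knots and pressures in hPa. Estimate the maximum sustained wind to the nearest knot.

ΔP = 1011 − 958 = 53 hPa.
53^0.628 ≈ 12.102.
V ≈ 6.7 × 12.102 ≈ 81.1 kt.

81 kt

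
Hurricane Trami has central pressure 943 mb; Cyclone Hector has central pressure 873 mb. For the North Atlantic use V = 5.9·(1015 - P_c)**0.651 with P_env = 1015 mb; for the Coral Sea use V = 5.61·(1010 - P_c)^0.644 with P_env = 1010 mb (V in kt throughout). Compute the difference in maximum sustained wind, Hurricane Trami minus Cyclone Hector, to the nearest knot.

-38 kt

Hurricane Trami: ΔP = 72; V ≈ 5.9 × 72^0.651 ≈ 95.49 kt.
Cyclone Hector: ΔP = 137; V ≈ 5.61 × 137^0.644 ≈ 133.36 kt.
Difference ≈ 95.49 − 133.36 = -37.87 → -38 kt.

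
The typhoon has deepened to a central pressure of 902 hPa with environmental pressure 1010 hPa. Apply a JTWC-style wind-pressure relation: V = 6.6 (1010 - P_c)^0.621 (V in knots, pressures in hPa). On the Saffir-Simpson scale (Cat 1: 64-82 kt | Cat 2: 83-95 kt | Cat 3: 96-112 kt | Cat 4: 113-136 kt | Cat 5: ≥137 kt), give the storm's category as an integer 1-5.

4

ΔP = 1010 − 902 = 108 hPa.
V ≈ 6.6 × 108^0.621 = 6.6 × 18.31 ≈ 121 kt.
121 kt falls in the Category 4 band.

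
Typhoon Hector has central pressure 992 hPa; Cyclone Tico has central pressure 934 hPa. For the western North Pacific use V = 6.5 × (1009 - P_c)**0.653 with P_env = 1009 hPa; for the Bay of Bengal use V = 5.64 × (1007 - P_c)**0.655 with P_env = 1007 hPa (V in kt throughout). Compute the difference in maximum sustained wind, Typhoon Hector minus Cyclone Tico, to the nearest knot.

-52 kt

Typhoon Hector: ΔP = 17; V ≈ 6.5 × 17^0.653 ≈ 41.34 kt.
Cyclone Tico: ΔP = 73; V ≈ 5.64 × 73^0.655 ≈ 93.70 kt.
Difference ≈ 41.34 − 93.70 = -52.36 → -52 kt.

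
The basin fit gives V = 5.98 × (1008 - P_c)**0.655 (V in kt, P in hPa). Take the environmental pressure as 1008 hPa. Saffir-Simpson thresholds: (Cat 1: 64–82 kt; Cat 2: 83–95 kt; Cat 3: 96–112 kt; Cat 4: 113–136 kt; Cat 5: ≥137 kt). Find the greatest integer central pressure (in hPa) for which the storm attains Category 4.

919 hPa

Category 4 begins at V = 113 kt.
Required ΔP = (113/5.98)^(1/0.655) = 18.896^1.527 ≈ 88.85 hPa.
P_c ≤ 1008 − 88.85 = 919.15, so the highest integer P_c is 919 hPa.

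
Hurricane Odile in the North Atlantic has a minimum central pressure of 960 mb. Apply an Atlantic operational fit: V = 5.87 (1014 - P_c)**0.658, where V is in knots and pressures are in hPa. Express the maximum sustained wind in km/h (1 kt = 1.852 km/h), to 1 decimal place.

150.0 km/h

ΔP = 1014 − 960 = 54 mb.
V ≈ 5.87 × 54^0.658 = 5.87 × 13.801 ≈ 81.013 kt.
81.013 × 1.852 ≈ 150.04 km/h → 150.0 km/h.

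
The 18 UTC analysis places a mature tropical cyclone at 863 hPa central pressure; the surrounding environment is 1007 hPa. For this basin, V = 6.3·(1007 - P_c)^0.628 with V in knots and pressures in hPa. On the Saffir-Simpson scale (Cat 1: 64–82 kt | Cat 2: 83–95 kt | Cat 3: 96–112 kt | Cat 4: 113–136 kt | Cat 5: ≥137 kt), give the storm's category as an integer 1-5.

5

ΔP = 1007 − 863 = 144 hPa.
V ≈ 6.3 × 144^0.628 = 6.3 × 22.67 ≈ 143 kt.
143 kt falls in the Category 5 band.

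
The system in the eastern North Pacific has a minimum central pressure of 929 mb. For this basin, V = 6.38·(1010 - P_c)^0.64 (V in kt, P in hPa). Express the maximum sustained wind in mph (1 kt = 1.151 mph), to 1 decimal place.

122.3 mph

ΔP = 1010 − 929 = 81 mb.
V ≈ 6.38 × 81^0.64 = 6.38 × 16.651 ≈ 106.231 kt.
106.231 × 1.151 ≈ 122.27 mph → 122.3 mph.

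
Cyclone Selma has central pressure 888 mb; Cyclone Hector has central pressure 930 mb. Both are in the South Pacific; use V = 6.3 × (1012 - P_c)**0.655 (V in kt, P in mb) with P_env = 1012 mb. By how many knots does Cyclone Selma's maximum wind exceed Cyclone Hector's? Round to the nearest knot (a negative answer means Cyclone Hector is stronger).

35 kt

Cyclone Selma: ΔP = 124; V ≈ 6.3 × 124^0.655 ≈ 148.09 kt.
Cyclone Hector: ΔP = 82; V ≈ 6.3 × 82^0.655 ≈ 112.95 kt.
Difference ≈ 148.09 − 112.95 = 35.14 → 35 kt.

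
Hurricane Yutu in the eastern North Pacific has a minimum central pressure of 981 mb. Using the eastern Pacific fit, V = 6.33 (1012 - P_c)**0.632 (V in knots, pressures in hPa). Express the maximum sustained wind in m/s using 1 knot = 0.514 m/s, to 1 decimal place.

ΔP = 1012 − 981 = 31 mb.
V ≈ 6.33 × 31^0.632 = 6.33 × 8.761 ≈ 55.455 kt.
55.455 × 0.514 ≈ 28.50 m/s → 28.5 m/s.

28.5 m/s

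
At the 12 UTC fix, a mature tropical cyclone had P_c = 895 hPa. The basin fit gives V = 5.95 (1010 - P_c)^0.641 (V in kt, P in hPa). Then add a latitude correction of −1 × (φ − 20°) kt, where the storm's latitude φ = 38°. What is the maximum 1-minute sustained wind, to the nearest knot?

ΔP = 1010 − 895 = 115 hPa.
115^0.641 ≈ 20.937.
V ≈ 5.95 × 20.937 ≈ 124.6 kt.
Latitude correction: −1 × (38 − 20) = -18 kt.
Corrected V ≈ 106.6 kt → 107 kt.

107 kt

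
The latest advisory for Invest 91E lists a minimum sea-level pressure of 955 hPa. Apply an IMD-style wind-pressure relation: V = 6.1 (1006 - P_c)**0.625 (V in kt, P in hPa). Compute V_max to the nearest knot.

ΔP = 1006 − 955 = 51 hPa.
51^0.625 ≈ 11.674.
V ≈ 6.1 × 11.674 ≈ 71.2 kt.

71 kt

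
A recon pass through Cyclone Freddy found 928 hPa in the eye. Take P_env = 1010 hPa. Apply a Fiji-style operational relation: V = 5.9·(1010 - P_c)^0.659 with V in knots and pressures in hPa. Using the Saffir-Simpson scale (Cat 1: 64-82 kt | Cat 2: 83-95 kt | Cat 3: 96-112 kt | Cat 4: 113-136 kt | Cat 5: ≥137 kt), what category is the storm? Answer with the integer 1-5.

ΔP = 1010 − 928 = 82 hPa.
V ≈ 5.9 × 82^0.659 = 5.9 × 18.25 ≈ 108 kt.
108 kt falls in the Category 3 band.

3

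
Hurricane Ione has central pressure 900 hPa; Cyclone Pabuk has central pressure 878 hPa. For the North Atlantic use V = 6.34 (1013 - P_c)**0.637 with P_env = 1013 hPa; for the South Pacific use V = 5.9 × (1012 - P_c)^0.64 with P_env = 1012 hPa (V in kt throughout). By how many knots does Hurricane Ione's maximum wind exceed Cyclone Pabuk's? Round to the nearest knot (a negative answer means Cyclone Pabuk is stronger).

Hurricane Ione: ΔP = 113; V ≈ 6.34 × 113^0.637 ≈ 128.80 kt.
Cyclone Pabuk: ΔP = 134; V ≈ 5.9 × 134^0.64 ≈ 135.58 kt.
Difference ≈ 128.80 − 135.58 = -6.78 → -7 kt.

-7 kt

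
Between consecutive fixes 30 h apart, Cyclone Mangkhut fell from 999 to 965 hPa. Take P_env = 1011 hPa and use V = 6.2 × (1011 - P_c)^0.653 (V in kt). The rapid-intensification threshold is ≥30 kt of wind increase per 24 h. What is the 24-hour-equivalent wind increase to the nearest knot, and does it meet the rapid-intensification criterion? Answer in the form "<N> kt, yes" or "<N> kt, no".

V₁: ΔP = 12, V ≈ 6.2 × 12^0.653 ≈ 31.41 kt.
V₂: ΔP = 46, V ≈ 6.2 × 46^0.653 ≈ 75.54 kt.
ΔV over 30 h = 44.13 kt → 24 h equivalent = 44.13 × 24/30 ≈ 35.30 kt.
35 kt ≥ 30 kt ⇒ rapid intensification.

35 kt, yes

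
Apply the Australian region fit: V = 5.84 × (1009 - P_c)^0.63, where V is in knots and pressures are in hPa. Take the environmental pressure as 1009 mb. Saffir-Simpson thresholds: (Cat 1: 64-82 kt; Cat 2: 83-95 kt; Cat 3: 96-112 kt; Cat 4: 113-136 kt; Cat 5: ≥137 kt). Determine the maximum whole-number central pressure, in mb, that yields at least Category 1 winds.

Category 1 begins at V = 64 kt.
Required ΔP = (64/5.84)^(1/0.63) = 10.959^1.587 ≈ 44.71 mb.
P_c ≤ 1009 − 44.71 = 964.29, so the highest integer P_c is 964 mb.

964 mb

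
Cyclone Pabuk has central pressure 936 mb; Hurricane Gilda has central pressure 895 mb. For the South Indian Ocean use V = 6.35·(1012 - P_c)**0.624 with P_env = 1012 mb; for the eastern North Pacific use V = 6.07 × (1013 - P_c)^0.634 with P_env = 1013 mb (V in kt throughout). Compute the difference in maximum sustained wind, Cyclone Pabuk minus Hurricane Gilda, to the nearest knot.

Cyclone Pabuk: ΔP = 76; V ≈ 6.35 × 76^0.624 ≈ 94.71 kt.
Hurricane Gilda: ΔP = 118; V ≈ 6.07 × 118^0.634 ≈ 124.96 kt.
Difference ≈ 94.71 − 124.96 = -30.25 → -30 kt.

-30 kt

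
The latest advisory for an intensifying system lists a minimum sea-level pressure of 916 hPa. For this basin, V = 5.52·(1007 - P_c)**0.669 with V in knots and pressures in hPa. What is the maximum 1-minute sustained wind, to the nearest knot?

ΔP = 1007 − 916 = 91 hPa.
91^0.669 ≈ 20.446.
V ≈ 5.52 × 20.446 ≈ 112.9 kt.

113 kt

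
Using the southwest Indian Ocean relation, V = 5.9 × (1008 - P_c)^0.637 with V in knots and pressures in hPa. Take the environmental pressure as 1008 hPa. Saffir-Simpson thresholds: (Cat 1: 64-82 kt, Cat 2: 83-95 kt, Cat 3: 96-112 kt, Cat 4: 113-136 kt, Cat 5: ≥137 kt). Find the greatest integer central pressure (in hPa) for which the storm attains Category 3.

928 hPa

Category 3 begins at V = 96 kt.
Required ΔP = (96/5.9)^(1/0.637) = 16.271^1.570 ≈ 79.75 hPa.
P_c ≤ 1008 − 79.75 = 928.25, so the highest integer P_c is 928 hPa.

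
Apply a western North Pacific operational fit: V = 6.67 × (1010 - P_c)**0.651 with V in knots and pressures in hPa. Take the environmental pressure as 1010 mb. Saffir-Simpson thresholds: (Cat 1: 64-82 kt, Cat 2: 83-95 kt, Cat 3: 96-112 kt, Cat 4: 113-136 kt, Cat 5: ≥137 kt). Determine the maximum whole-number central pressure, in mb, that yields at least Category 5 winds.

906 mb

Category 5 begins at V = 137 kt.
Required ΔP = (137/6.67)^(1/0.651) = 20.540^1.536 ≈ 103.82 mb.
P_c ≤ 1010 − 103.82 = 906.18, so the highest integer P_c is 906 mb.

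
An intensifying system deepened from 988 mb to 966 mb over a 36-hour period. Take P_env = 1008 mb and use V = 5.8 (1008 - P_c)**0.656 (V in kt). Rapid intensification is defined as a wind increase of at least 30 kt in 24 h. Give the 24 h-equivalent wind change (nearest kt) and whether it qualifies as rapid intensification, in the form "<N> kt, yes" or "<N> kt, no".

V₁: ΔP = 20, V ≈ 5.8 × 20^0.656 ≈ 41.39 kt.
V₂: ΔP = 42, V ≈ 5.8 × 42^0.656 ≈ 67.34 kt.
ΔV over 36 h = 25.95 kt → 24 h equivalent = 25.95 × 24/36 ≈ 17.30 kt.
17 kt < 30 kt ⇒ not rapid intensification.

17 kt, no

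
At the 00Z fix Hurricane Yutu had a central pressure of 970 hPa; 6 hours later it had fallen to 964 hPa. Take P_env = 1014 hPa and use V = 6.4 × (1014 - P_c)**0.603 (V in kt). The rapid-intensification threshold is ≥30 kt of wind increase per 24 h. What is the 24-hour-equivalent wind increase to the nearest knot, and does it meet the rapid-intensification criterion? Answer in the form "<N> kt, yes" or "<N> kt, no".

20 kt, no

V₁: ΔP = 44, V ≈ 6.4 × 44^0.603 ≈ 62.69 kt.
V₂: ΔP = 50, V ≈ 6.4 × 50^0.603 ≈ 67.71 kt.
ΔV over 6 h = 5.02 kt → 24 h equivalent = 5.02 × 24/6 ≈ 20.08 kt.
20 kt < 30 kt ⇒ not rapid intensification.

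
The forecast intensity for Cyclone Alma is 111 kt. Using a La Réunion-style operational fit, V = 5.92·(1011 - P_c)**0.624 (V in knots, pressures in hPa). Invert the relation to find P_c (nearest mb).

901 mb

ΔP = (V / 5.92)^(1/0.624) = (111/5.92)^1.603.
111/5.92 = 18.750; 18.750^1.603 ≈ 109.66 mb.
P_c = 1011 − 109.66 = 901.34 ≈ 901 mb.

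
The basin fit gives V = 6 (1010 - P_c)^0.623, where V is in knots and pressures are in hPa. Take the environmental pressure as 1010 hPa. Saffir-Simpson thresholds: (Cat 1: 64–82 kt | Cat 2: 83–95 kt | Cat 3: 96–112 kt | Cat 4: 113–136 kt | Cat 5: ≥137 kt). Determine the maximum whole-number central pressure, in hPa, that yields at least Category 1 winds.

Category 1 begins at V = 64 kt.
Required ΔP = (64/6)^(1/0.623) = 10.667^1.605 ≈ 44.68 hPa.
P_c ≤ 1010 − 44.68 = 965.32, so the highest integer P_c is 965 hPa.

965 hPa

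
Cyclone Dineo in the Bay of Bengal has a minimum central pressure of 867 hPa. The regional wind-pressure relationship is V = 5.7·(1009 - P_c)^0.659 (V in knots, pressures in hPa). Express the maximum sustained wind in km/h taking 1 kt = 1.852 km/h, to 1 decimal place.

276.6 km/h

ΔP = 1009 − 867 = 142 hPa.
V ≈ 5.7 × 142^0.659 = 5.7 × 26.203 ≈ 149.360 kt.
149.360 × 1.852 ≈ 276.61 km/h → 276.6 km/h.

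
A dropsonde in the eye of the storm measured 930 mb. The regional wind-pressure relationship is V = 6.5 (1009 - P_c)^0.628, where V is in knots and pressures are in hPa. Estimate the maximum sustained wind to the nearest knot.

ΔP = 1009 − 930 = 79 mb.
79^0.628 ≈ 15.549.
V ≈ 6.5 × 15.549 ≈ 101.1 kt.

101 kt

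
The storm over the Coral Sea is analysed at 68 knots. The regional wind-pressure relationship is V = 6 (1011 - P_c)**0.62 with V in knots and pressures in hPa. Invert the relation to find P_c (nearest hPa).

961 hPa

ΔP = (V / 6)^(1/0.62) = (68/6)^1.613.
68/6 = 11.333; 11.333^1.613 ≈ 50.19 hPa.
P_c = 1011 − 50.19 = 960.81 ≈ 961 hPa.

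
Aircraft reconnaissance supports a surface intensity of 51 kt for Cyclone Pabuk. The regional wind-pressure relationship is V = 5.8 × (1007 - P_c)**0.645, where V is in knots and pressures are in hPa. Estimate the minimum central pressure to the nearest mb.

ΔP = (V / 5.8)^(1/0.645) = (51/5.8)^1.550.
51/5.8 = 8.793; 8.793^1.550 ≈ 29.09 mb.
P_c = 1007 − 29.09 = 977.91 ≈ 978 mb.

978 mb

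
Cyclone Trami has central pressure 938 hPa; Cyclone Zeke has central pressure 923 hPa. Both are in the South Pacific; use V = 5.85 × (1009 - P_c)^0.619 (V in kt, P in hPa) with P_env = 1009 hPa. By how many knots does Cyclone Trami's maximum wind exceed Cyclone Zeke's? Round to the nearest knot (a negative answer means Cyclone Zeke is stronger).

-10 kt

Cyclone Trami: ΔP = 71; V ≈ 5.85 × 71^0.619 ≈ 81.86 kt.
Cyclone Zeke: ΔP = 86; V ≈ 5.85 × 86^0.619 ≈ 92.17 kt.
Difference ≈ 81.86 − 92.17 = -10.31 → -10 kt.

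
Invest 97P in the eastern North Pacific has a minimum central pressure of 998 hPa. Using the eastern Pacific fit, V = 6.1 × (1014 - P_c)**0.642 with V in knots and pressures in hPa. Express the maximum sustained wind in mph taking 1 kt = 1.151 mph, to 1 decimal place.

41.6 mph

ΔP = 1014 − 998 = 16 hPa.
V ≈ 6.1 × 16^0.642 = 6.1 × 5.930 ≈ 36.172 kt.
36.172 × 1.151 ≈ 41.63 mph → 41.6 mph.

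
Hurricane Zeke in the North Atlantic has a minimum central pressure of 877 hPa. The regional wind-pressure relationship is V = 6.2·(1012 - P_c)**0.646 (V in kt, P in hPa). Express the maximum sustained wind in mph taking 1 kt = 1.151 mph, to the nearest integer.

ΔP = 1012 − 877 = 135 hPa.
V ≈ 6.2 × 135^0.646 = 6.2 × 23.779 ≈ 147.430 kt.
147.430 × 1.151 ≈ 169.69 mph → 170 mph.

170 mph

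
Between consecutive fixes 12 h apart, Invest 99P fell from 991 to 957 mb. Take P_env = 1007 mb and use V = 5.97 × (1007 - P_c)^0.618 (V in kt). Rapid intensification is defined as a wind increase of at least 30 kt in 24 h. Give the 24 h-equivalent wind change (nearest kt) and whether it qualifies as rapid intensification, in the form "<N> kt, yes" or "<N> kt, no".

V₁: ΔP = 16, V ≈ 5.97 × 16^0.618 ≈ 33.12 kt.
V₂: ΔP = 50, V ≈ 5.97 × 50^0.618 ≈ 66.98 kt.
ΔV over 12 h = 33.86 kt → 24 h equivalent = 33.86 × 24/12 ≈ 67.72 kt.
68 kt ≥ 30 kt ⇒ rapid intensification.

68 kt, yes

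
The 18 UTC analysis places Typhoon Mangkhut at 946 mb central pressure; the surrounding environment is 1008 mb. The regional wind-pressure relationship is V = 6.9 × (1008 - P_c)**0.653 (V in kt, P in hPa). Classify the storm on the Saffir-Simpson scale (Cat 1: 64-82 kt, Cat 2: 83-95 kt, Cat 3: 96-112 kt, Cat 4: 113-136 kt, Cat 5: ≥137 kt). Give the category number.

3

ΔP = 1008 − 946 = 62 mb.
V ≈ 6.9 × 62^0.653 = 6.9 × 14.81 ≈ 102 kt.
102 kt falls in the Category 3 band.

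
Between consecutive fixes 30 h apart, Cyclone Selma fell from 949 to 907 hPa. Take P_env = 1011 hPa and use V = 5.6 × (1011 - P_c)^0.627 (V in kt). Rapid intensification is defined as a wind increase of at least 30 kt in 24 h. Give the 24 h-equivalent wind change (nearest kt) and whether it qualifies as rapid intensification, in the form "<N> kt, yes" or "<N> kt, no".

23 kt, no

V₁: ΔP = 62, V ≈ 5.6 × 62^0.627 ≈ 74.48 kt.
V₂: ΔP = 104, V ≈ 5.6 × 104^0.627 ≈ 103.01 kt.
ΔV over 30 h = 28.53 kt → 24 h equivalent = 28.53 × 24/30 ≈ 22.82 kt.
23 kt < 30 kt ⇒ not rapid intensification.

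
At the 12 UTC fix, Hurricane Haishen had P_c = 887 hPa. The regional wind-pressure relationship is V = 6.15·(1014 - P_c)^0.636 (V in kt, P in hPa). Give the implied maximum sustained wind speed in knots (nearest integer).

134 kt

ΔP = 1014 − 887 = 127 hPa.
127^0.636 ≈ 21.778.
V ≈ 6.15 × 21.778 ≈ 133.9 kt.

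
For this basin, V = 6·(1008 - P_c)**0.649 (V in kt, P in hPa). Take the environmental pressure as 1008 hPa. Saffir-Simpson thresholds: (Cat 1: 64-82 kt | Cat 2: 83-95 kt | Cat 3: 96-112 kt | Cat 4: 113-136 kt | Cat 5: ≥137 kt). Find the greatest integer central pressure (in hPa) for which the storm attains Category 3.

Category 3 begins at V = 96 kt.
Required ΔP = (96/6)^(1/0.649) = 16.000^1.541 ≈ 71.67 hPa.
P_c ≤ 1008 − 71.67 = 936.33, so the highest integer P_c is 936 hPa.

936 hPa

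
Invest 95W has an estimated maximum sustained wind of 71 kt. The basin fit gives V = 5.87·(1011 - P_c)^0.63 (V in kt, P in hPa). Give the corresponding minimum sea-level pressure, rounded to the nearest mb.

ΔP = (V / 5.87)^(1/0.63) = (71/5.87)^1.587.
71/5.87 = 12.095; 12.095^1.587 ≈ 52.29 mb.
P_c = 1011 − 52.29 = 958.71 ≈ 959 mb.

959 mb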